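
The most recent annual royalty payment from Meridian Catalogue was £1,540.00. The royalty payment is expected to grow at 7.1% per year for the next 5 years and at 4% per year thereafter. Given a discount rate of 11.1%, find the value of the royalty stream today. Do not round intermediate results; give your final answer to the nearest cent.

£25686.19

D_1 = 1649.34000
D_2 = 1766.44314
D_3 = 1891.86060
D_4 = 2026.18271
D_5 = 2170.04168
Terminal value at year 5: TV = D_5×(1+g_2)/(r−g_2) = 2256.84334/0.071 = 31786.52599
P_0 = D_1/(1+r)^1 + D_2/(1+r)^2 + D_3/(1+r)^3 + D_4/(1+r)^4 + D_5/(1+r)^5 + TV/(1+r)^5
    = 1484.55446 + 1431.10515 + 1379.58021 + 1329.91036 + 1282.02880 + 18779.01336 = 25686.19233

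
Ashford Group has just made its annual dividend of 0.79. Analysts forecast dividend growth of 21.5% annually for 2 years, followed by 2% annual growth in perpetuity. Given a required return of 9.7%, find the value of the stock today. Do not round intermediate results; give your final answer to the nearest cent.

D_1 = 0.95985
D_2 = 1.16622
Terminal value at year 2: TV = D_2×(1+g_2)/(r−g_2) = 1.18954/0.077 = 15.44860
P_0 = D_1/(1+r)^1 + D_2/(1+r)^2 + TV/(1+r)^2
    = 0.87498 + 0.96910 + 12.83736 = 14.68144

14.68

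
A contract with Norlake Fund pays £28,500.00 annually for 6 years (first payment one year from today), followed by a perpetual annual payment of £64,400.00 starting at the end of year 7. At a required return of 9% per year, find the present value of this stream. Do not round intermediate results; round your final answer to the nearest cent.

£554511.08

PV of 6-year annuity: £28,500.00 × [1 − (1+0.09)^−6] / 0.09 = 127848.67982
Perpetuity value at year 6: £64,400.00 / 0.09 = 715555.55556
PV of perpetuity: 715555.55556 / (1+0.09)^6 = 426662.39834
Total PV = 127848.67982 + 426662.39834 = 554511.07817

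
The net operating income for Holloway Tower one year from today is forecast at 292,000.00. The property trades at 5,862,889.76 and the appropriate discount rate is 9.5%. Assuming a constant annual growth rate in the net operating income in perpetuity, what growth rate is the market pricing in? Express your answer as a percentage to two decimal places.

P = D₁/(r−g) ⇒ g = r − D₁/P = 0.095 − 292,000.00/5,862,889.76 = 0.045195

4.52%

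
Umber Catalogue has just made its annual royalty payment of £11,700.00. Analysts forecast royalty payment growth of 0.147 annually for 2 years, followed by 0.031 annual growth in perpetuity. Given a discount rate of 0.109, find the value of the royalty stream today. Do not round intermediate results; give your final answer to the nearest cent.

£190046.21

D_1 = 13419.90000
D_2 = 15392.62530
Terminal value at year 2: TV = D_2×(1+g_2)/(r−g_2) = 15869.79668/0.078 = 203458.93185
P_0 = D_1/(1+r)^1 + D_2/(1+r)^2 + TV/(1+r)^2
    = 12100.90171 + 12515.54037 + 165429.77073 = 190046.21280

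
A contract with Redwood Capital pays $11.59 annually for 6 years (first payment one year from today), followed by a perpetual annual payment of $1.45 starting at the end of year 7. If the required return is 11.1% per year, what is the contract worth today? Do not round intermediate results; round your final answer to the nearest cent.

PV of 6-year annuity: $11.59 × [1 − (1+0.111)^−6] / 0.111 = 48.89101
Perpetuity value at year 6: $1.45 / 0.111 = 13.06306
PV of perpetuity: 13.06306 / (1+0.111)^6 = 6.94641
Total PV = 48.89101 + 6.94641 = 55.83742

$55.84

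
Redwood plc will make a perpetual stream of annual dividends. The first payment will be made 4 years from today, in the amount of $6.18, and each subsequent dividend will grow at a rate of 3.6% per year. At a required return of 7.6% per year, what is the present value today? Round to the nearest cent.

Value at end of year 3: C₁ / (r − g) = $6.18 / (0.076 − 0.036) = $154.5000
Discount to today: PV = $154.5000 / (1 + 0.076)^3 = $154.5000 / 1.245767 = $124.02

$124.02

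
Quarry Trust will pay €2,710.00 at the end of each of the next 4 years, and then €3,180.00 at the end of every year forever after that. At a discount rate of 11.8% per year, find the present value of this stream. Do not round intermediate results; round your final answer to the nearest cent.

€25515.56

PV of 4-year annuity: €2,710.00 × [1 − (1+0.118)^−4] / 0.118 = 8266.00913
Perpetuity value at year 4: €3,180.00 / 0.118 = 26949.15254
PV of perpetuity: 26949.15254 / (1+0.118)^4 = 17249.55511
Total PV = 8266.00913 + 17249.55511 = 25515.56424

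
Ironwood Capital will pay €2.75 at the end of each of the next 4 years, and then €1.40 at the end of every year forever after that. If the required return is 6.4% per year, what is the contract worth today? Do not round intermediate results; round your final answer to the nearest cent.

PV of 4-year annuity: €2.75 × [1 − (1+0.064)^−4] / 0.064 = 9.44241
Perpetuity value at year 4: €1.40 / 0.064 = 21.87500
PV of perpetuity: 21.87500 / (1+0.064)^4 = 17.06796
Total PV = 9.44241 + 17.06796 = 26.51036

€26.51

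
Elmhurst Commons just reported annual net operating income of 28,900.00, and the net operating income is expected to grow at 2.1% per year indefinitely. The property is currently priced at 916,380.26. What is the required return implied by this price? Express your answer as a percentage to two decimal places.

5.32%

D₁ = 28,900.00 × 1.021 = 29,506.9000
P = D₁/(r − g) ⇒ r = D₁/P + g = 29,506.9000/916,380.26 + 0.021 = 0.032199 + 0.021 = 0.053199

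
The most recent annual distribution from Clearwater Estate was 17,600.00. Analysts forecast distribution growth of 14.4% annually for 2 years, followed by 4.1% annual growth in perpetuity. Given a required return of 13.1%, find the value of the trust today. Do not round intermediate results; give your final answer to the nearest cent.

244089.30

D_1 = 20134.40000
D_2 = 23033.75360
Terminal value at year 2: TV = D_2×(1+g_2)/(r−g_2) = 23978.13750/0.09 = 266423.74997
P_0 = D_1/(1+r)^1 + D_2/(1+r)^2 + TV/(1+r)^2
    = 17802.29885 + 18006.92298 + 208280.07575 = 244089.29757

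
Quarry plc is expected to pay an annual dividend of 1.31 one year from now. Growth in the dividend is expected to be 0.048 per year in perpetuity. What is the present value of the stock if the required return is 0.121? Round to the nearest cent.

17.95

Growing perpetuity: P = D₁ / (r − g) = 1.3100 / (0.121 − 0.048) = 17.95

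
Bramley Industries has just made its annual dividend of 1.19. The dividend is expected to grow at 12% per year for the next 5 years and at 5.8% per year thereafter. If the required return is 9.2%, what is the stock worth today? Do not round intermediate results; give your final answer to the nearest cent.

48.45

D_1 = 1.33280
D_2 = 1.49274
D_3 = 1.67186
D_4 = 1.87249
D_5 = 2.09719
Terminal value at year 5: TV = D_5×(1+g_2)/(r−g_2) = 2.21882/0.034 = 65.25951
P_0 = D_1/(1+r)^1 + D_2/(1+r)^2 + D_3/(1+r)^3 + D_4/(1+r)^4 + D_5/(1+r)^5 + TV/(1+r)^5
    = 1.22051 + 1.25181 + 1.28391 + 1.31683 + 1.35059 + 42.02722 = 48.45086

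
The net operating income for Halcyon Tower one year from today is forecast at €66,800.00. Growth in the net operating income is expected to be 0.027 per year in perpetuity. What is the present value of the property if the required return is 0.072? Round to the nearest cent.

€1484444.44

Growing perpetuity: P = D₁ / (r − g) = €66,800.0000 / (0.072 − 0.027) = €1,484,444.44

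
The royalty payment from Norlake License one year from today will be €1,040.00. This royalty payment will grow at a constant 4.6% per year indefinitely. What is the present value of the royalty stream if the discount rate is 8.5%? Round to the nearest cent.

Growing perpetuity: P = D₁ / (r − g) = €1,040.0000 / (0.085 − 0.046) = €26,666.67

€26666.67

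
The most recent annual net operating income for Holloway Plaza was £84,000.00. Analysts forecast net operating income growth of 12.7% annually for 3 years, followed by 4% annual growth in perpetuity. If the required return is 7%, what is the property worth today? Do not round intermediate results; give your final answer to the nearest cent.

£3682421.76

D_1 = 94668.00000
D_2 = 106690.83600
D_3 = 120240.57217
Terminal value at year 3: TV = D_3×(1+g_2)/(r−g_2) = 125050.19506/0.03 = 4168339.83530
P_0 = D_1/(1+r)^1 + D_2/(1+r)^2 + D_3/(1+r)^3 + TV/(1+r)^3
    = 88474.76636 + 93187.90811 + 98152.12378 + 3402606.95771 = 3682421.75596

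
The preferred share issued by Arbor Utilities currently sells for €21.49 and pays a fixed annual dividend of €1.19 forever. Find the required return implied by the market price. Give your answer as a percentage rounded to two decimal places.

5.54%

P = C/r ⇒ r = C/P = €1.19/€21.49 = 0.055375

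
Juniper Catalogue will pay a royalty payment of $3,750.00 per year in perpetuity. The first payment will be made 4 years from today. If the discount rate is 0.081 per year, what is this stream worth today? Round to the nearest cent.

$36649.59

Value at end of year 3: C / r = $3,750.00 / 0.081 = $46,296.2963
Discount to today: PV = $46,296.2963 / (1 + 0.081)^3 = $46,296.2963 / 1.263214 = $36,649.59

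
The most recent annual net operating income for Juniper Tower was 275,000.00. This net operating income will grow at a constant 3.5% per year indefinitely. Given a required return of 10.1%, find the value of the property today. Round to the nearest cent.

4312500.00

D₁ = D₀ × (1 + g) = 275,000.00 × 1.035 = 284,625.0000
Growing perpetuity: P = D₁ / (r − g) = 284,625.0000 / (0.101 − 0.035) = 4,312,500.00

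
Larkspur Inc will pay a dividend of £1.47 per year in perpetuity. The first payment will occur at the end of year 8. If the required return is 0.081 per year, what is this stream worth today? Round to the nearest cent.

£10.52

Value at end of year 7: C / r = £1.47 / 0.081 = £18.1481
Discount to today: PV = £18.1481 / (1 + 0.081)^7 = £18.1481 / 1.724963 = £10.52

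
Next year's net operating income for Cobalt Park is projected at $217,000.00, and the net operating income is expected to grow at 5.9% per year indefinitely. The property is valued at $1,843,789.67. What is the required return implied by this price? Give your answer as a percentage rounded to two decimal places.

P = D₁/(r − g) ⇒ r = D₁/P + g = $217,000.0000/$1,843,789.67 + 0.059 = 0.117692 + 0.059 = 0.176692

17.67%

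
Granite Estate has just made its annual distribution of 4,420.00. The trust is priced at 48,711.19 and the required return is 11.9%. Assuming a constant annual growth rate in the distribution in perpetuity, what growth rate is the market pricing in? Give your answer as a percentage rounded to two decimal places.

P = D₀(1+g)/(r−g) ⇒ P(r−g) = D₀(1+g) ⇒ g(P+D₀) = P·r − D₀
g = (P·r − D₀)/(P + D₀) = (48,711.19×0.119 − 4,420.00) / (48,711.19 + 4,420.00) = 0.025910

2.59%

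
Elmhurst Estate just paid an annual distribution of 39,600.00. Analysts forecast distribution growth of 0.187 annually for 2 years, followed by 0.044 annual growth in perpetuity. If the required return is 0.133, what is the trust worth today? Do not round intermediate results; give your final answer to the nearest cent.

594807.81

D_1 = 47005.20000
D_2 = 55795.17240
Terminal value at year 2: TV = D_2×(1+g_2)/(r−g_2) = 58250.15999/0.089 = 654496.17961
P_0 = D_1/(1+r)^1 + D_2/(1+r)^2 + TV/(1+r)^2
    = 41487.37864 + 43464.71178 + 509855.72020 = 594807.81063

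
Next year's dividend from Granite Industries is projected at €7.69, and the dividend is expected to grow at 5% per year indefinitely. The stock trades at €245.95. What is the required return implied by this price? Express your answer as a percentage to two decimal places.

P = D₁/(r − g) ⇒ r = D₁/P + g = €7.6900/€245.95 + 0.05 = 0.031267 + 0.05 = 0.081267

8.13%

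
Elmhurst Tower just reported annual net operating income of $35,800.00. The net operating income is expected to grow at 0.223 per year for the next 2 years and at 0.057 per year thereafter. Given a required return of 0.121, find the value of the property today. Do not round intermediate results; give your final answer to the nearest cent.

D_1 = 43783.40000
D_2 = 53547.09820
Terminal value at year 2: TV = D_2×(1+g_2)/(r−g_2) = 56599.28280/0.064 = 884363.79371
P_0 = D_1/(1+r)^1 + D_2/(1+r)^2 + TV/(1+r)^2
    = 39057.44871 + 42611.29328 + 703752.14059 = 785420.88258

$785420.88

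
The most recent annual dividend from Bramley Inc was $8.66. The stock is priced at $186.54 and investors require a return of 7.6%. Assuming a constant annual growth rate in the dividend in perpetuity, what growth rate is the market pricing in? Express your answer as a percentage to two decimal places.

2.83%

P = D₀(1+g)/(r−g) ⇒ P(r−g) = D₀(1+g) ⇒ g(P+D₀) = P·r − D₀
g = (P·r − D₀)/(P + D₀) = ($186.54×0.076 − $8.66) / ($186.54 + $8.66) = 0.028264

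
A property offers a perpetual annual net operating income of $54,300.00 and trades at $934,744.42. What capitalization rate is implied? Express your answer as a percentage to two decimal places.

P = C/r ⇒ r = C/P = $54,300.00/$934,744.42 = 0.058091

5.81%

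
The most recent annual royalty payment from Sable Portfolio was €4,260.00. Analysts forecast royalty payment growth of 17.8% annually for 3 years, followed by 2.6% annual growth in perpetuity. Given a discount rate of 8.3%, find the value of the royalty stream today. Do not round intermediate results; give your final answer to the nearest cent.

€113836.89

D_1 = 5018.28000
D_2 = 5911.53384
D_3 = 6963.78686
Terminal value at year 3: TV = D_3×(1+g_2)/(r−g_2) = 7144.84532/0.057 = 125348.16354
P_0 = D_1/(1+r)^1 + D_2/(1+r)^2 + D_3/(1+r)^3 + TV/(1+r)^3
    = 4633.68421 + 5040.14774 + 5482.26596 + 98680.78729 = 113836.88520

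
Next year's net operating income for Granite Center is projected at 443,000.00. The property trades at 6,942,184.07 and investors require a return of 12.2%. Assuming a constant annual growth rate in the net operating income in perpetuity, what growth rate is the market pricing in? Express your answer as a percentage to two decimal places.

5.82%

P = D₁/(r−g) ⇒ g = r − D₁/P = 0.122 − 443,000.00/6,942,184.07 = 0.058187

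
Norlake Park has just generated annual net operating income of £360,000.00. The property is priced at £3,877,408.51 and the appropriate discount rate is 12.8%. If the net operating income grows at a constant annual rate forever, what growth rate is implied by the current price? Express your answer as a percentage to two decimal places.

P = D₀(1+g)/(r−g) ⇒ P(r−g) = D₀(1+g) ⇒ g(P+D₀) = P·r − D₀
g = (P·r − D₀)/(P + D₀) = (£3,877,408.51×0.128 − £360,000.00) / (£3,877,408.51 + £360,000.00) = 0.032168

3.22%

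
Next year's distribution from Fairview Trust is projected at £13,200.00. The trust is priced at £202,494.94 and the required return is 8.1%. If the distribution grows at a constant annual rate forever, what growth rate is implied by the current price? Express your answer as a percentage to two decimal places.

P = D₁/(r−g) ⇒ g = r − D₁/P = 0.081 − £13,200.00/£202,494.94 = 0.015813

1.58%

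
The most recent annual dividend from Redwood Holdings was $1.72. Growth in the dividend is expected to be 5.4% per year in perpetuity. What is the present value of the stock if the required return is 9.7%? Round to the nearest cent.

D₁ = D₀ × (1 + g) = $1.72 × 1.054 = $1.8129
Growing perpetuity: P = D₁ / (r − g) = $1.8129 / (0.097 − 0.054) = $42.16

$42.16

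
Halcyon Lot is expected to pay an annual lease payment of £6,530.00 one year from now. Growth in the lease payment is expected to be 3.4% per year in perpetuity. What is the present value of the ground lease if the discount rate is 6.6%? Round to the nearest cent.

£204062.50

Growing perpetuity: P = D₁ / (r − g) = £6,530.0000 / (0.066 − 0.034) = £204,062.50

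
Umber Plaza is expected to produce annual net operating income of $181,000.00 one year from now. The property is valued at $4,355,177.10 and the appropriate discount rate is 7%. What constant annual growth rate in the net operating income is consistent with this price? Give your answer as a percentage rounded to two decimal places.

P = D₁/(r−g) ⇒ g = r − D₁/P = 0.07 − $181,000.00/$4,355,177.10 = 0.028440

2.84%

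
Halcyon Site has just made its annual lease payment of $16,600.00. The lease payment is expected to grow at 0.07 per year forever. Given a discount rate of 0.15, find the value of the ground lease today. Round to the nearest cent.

D₁ = D₀ × (1 + g) = $16,600.00 × 1.07 = $17,762.0000
Growing perpetuity: P = D₁ / (r − g) = $17,762.0000 / (0.15 − 0.07) = $222,025.00

$222025.00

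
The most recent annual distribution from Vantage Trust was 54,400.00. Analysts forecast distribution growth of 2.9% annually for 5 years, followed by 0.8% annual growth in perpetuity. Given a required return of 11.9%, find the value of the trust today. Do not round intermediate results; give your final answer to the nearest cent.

D_1 = 55977.60000
D_2 = 57600.95040
D_3 = 59271.37796
D_4 = 60990.24792
D_5 = 62758.96511
Terminal value at year 5: TV = D_5×(1+g_2)/(r−g_2) = 63261.03683/0.111 = 569919.25075
P_0 = D_1/(1+r)^1 + D_2/(1+r)^2 + D_3/(1+r)^3 + D_4/(1+r)^4 + D_5/(1+r)^5 + TV/(1+r)^5
    = 50024.66488 + 46001.23339 + 42301.40228 + 38899.14473 + 35770.52719 + 324835.05772 = 537832.03019

537832.03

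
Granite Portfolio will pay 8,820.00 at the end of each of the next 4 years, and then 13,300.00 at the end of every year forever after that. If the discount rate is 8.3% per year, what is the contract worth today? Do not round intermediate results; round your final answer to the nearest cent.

145501.18

PV of 4-year annuity: 8,820.00 × [1 − (1+0.083)^−4] / 0.083 = 29018.94170
Perpetuity value at year 4: 13,300.00 / 0.083 = 160240.96386
PV of perpetuity: 160240.96386 / (1+0.083)^4 = 116482.24225
Total PV = 29018.94170 + 116482.24225 = 145501.18395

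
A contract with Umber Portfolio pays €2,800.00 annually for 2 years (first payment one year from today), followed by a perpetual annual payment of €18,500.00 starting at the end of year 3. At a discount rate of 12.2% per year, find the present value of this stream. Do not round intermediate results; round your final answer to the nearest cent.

€125175.11

PV of 2-year annuity: €2,800.00 × [1 − (1+0.122)^−2] / 0.122 = 4719.73589
Perpetuity value at year 2: €18,500.00 / 0.122 = 151639.34426
PV of perpetuity: 151639.34426 / (1+0.122)^2 = 120455.37497
Total PV = 4719.73589 + 120455.37497 = 125175.11086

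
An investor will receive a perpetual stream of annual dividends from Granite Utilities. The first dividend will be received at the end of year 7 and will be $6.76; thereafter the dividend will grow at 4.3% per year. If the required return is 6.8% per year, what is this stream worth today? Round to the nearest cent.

Value at end of year 6: C₁ / (r − g) = $6.76 / (0.068 − 0.043) = $270.4000
Discount to today: PV = $270.4000 / (1 + 0.068)^6 = $270.4000 / 1.483978 = $182.21

$182.21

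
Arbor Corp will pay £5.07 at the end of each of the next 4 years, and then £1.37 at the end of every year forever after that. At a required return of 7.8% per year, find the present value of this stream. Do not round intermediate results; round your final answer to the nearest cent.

£29.87

PV of 4-year annuity: £5.07 × [1 − (1+0.078)^−4] / 0.078 = 16.86751
Perpetuity value at year 4: £1.37 / 0.078 = 17.56410
PV of perpetuity: 17.56410 / (1+0.078)^4 = 13.00621
Total PV = 16.86751 + 13.00621 = 29.87373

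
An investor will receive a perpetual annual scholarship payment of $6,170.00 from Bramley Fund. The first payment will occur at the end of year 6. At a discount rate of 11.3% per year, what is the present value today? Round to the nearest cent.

Value at end of year 5: C / r = $6,170.00 / 0.113 = $54,601.7699
Discount to today: PV = $54,601.7699 / (1 + 0.113)^5 = $54,601.7699 / 1.707953 = $31,969.14

$31969.14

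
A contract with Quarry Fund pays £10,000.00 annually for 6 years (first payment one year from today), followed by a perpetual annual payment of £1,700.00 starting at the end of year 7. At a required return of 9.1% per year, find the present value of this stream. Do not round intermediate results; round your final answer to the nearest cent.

£55803.69

PV of 6-year annuity: £10,000.00 × [1 − (1+0.091)^−6] / 0.091 = 44725.75441
Perpetuity value at year 6: £1,700.00 / 0.091 = 18681.31868
PV of perpetuity: 18681.31868 / (1+0.091)^6 = 11077.94043
Total PV = 44725.75441 + 11077.94043 = 55803.69484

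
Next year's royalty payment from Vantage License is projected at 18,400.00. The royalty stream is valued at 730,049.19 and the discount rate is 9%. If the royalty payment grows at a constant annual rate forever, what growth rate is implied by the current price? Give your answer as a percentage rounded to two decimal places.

6.48%

P = D₁/(r−g) ⇒ g = r − D₁/P = 0.09 − 18,400.00/730,049.19 = 0.064796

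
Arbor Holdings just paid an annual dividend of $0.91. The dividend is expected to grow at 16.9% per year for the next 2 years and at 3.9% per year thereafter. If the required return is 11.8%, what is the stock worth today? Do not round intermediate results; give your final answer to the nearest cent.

$15.03

D_1 = 1.06379
D_2 = 1.24357
Terminal value at year 2: TV = D_2×(1+g_2)/(r−g_2) = 1.29207/0.079 = 16.35531
P_0 = D_1/(1+r)^1 + D_2/(1+r)^2 + TV/(1+r)^2
    = 0.95151 + 0.99492 + 13.08505 = 15.03147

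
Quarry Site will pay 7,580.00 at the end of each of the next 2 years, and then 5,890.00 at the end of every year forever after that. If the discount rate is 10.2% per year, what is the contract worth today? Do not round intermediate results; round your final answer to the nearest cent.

60670.30

PV of 2-year annuity: 7,580.00 × [1 − (1+0.102)^−2] / 0.102 = 13120.14783
Perpetuity value at year 2: 5,890.00 / 0.102 = 57745.09804
PV of perpetuity: 57745.09804 / (1+0.102)^2 = 47550.15468
Total PV = 13120.14783 + 47550.15468 = 60670.30250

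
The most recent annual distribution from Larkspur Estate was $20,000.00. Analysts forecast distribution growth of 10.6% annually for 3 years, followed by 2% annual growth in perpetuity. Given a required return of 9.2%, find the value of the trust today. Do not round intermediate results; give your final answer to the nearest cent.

D_1 = 22120.00000
D_2 = 24464.72000
D_3 = 27057.98032
Terminal value at year 3: TV = D_3×(1+g_2)/(r−g_2) = 27599.13993/0.072 = 383321.38787
P_0 = D_1/(1+r)^1 + D_2/(1+r)^2 + D_3/(1+r)^3 + TV/(1+r)^3
    = 20256.41026 + 20516.10782 + 20779.13485 + 294371.07700 = 355922.72993

$355922.73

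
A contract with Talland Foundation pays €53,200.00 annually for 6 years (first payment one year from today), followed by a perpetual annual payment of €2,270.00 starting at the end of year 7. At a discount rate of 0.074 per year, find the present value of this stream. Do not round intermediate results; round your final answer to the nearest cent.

PV of 6-year annuity: €53,200.00 × [1 − (1+0.074)^−6] / 0.074 = 250478.64702
Perpetuity value at year 6: €2,270.00 / 0.074 = 30675.67568
PV of perpetuity: 30675.67568 / (1+0.074)^6 = 19987.95897
Total PV = 250478.64702 + 19987.95897 = 270466.60599

€270466.61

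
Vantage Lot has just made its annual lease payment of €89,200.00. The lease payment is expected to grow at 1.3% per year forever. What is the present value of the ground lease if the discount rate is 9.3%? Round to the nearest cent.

€1129495.00

D₁ = D₀ × (1 + g) = €89,200.00 × 1.013 = €90,359.6000
Growing perpetuity: P = D₁ / (r − g) = €90,359.6000 / (0.093 − 0.013) = €1,129,495.00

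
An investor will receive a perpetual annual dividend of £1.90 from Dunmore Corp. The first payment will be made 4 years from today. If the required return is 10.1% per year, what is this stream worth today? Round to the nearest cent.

£14.10

Value at end of year 3: C / r = £1.90 / 0.101 = £18.8119
Discount to today: PV = £18.8119 / (1 + 0.101)^3 = £18.8119 / 1.334633 = £14.10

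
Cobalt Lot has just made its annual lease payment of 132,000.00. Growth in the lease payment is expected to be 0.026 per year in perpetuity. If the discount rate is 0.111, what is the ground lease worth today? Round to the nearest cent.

1593317.65

D₁ = D₀ × (1 + g) = 132,000.00 × 1.026 = 135,432.0000
Growing perpetuity: P = D₁ / (r − g) = 135,432.0000 / (0.111 − 0.026) = 1,593,317.65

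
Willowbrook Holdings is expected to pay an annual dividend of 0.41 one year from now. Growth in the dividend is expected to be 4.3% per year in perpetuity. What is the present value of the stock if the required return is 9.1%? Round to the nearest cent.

8.54

Growing perpetuity: P = D₁ / (r − g) = 0.4100 / (0.091 − 0.043) = 8.54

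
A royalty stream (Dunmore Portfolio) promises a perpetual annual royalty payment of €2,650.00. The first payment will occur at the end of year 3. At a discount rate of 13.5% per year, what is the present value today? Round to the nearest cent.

Value at end of year 2: C / r = €2,650.00 / 0.135 = €19,629.6296
Discount to today: PV = €19,629.6296 / (1 + 0.135)^2 = €19,629.6296 / 1.288225 = €15,237.73

€15237.73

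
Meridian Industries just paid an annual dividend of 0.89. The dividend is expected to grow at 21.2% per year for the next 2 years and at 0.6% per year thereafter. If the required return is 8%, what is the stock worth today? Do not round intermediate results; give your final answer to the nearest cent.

17.36

D_1 = 1.07868
D_2 = 1.30736
Terminal value at year 2: TV = D_2×(1+g_2)/(r−g_2) = 1.31520/0.074 = 17.77303
P_0 = D_1/(1+r)^1 + D_2/(1+r)^2 + TV/(1+r)^2
    = 0.99878 + 1.12085 + 15.23751 = 17.35714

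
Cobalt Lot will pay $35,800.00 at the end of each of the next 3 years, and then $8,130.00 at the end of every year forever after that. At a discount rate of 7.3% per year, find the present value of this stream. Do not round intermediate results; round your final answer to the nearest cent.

PV of 3-year annuity: $35,800.00 × [1 − (1+0.073)^−3] / 0.073 = 93437.93032
Perpetuity value at year 3: $8,130.00 / 0.073 = 111369.86301
PV of perpetuity: 111369.86301 / (1+0.073)^3 = 90150.57884
Total PV = 93437.93032 + 90150.57884 = 183588.50916

$183588.51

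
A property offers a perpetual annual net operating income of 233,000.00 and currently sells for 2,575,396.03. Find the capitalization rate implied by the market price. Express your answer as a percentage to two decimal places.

P = C/r ⇒ r = C/P = 233,000.00/2,575,396.03 = 0.090472

9.05%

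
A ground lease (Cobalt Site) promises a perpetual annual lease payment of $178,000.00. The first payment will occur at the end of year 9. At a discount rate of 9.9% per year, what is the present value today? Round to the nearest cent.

$844896.03

Value at end of year 8: C / r = $178,000.00 / 0.099 = $1,797,979.7980
Discount to today: PV = $1,797,979.7980 / (1 + 0.099)^8 = $1,797,979.7980 / 2.128049 = $844,896.03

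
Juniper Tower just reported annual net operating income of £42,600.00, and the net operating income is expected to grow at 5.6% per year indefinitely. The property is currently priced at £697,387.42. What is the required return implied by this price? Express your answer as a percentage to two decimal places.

D₁ = £42,600.00 × 1.056 = £44,985.6000
P = D₁/(r − g) ⇒ r = D₁/P + g = £44,985.6000/£697,387.42 + 0.056 = 0.064506 + 0.056 = 0.120506

12.05%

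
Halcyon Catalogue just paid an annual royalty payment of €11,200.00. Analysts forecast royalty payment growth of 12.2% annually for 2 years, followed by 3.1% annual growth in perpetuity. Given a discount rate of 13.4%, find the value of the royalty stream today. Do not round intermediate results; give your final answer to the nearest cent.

D_1 = 12566.40000
D_2 = 14099.50080
Terminal value at year 2: TV = D_2×(1+g_2)/(r−g_2) = 14536.58532/0.103 = 141131.89636
P_0 = D_1/(1+r)^1 + D_2/(1+r)^2 + TV/(1+r)^2
    = 11081.48148 + 10964.21713 + 109748.61998 = 131794.31859

€131794.32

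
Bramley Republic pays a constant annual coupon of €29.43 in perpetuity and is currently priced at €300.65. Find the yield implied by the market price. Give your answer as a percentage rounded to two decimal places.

9.79%

P = C/r ⇒ r = C/P = €29.43/€300.65 = 0.097888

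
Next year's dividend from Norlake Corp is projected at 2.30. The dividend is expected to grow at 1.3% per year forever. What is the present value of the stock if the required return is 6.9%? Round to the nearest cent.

Growing perpetuity: P = D₁ / (r − g) = 2.3000 / (0.069 − 0.013) = 41.07

41.07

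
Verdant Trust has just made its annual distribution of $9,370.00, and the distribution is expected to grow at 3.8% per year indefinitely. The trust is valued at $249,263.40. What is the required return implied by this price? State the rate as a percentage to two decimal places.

D₁ = $9,370.00 × 1.038 = $9,726.0600
P = D₁/(r − g) ⇒ r = D₁/P + g = $9,726.0600/$249,263.40 + 0.038 = 0.039019 + 0.038 = 0.077019

7.70%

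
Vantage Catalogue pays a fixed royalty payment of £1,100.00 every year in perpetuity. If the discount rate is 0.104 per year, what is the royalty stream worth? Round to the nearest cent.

£10576.92

Level perpetuity: PV = C / r = £1,100.00 / 0.104 = £10,576.92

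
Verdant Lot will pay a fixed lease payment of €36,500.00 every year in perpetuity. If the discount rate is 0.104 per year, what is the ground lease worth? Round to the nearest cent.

€350961.54

Level perpetuity: PV = C / r = €36,500.00 / 0.104 = €350,961.54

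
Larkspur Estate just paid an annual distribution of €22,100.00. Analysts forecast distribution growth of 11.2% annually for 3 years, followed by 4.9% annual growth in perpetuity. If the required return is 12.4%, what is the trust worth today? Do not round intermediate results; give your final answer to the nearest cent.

D_1 = 24575.20000
D_2 = 27327.62240
D_3 = 30388.31611
Terminal value at year 3: TV = D_3×(1+g_2)/(r−g_2) = 31877.34360/0.075 = 425031.24798
P_0 = D_1/(1+r)^1 + D_2/(1+r)^2 + D_3/(1+r)^3 + TV/(1+r)^3
    = 21864.05694 + 21630.63284 + 21399.70082 + 299310.48215 = 364204.87275

€364204.87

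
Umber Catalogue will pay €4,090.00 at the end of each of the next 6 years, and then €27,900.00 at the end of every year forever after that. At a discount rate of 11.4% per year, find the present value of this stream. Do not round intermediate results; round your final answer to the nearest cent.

€145157.88

PV of 6-year annuity: €4,090.00 × [1 − (1+0.114)^−6] / 0.114 = 17105.33276
Perpetuity value at year 6: €27,900.00 / 0.114 = 244736.84211
PV of perpetuity: 244736.84211 / (1+0.114)^6 = 128052.54281
Total PV = 17105.33276 + 128052.54281 = 145157.87557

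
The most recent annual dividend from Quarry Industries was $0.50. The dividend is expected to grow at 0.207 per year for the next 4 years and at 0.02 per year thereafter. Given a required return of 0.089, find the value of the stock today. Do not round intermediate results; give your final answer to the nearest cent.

D_1 = 0.60350
D_2 = 0.72842
D_3 = 0.87921
D_4 = 1.06120
Terminal value at year 4: TV = D_4×(1+g_2)/(r−g_2) = 1.08243/0.069 = 15.68737
P_0 = D_1/(1+r)^1 + D_2/(1+r)^2 + D_3/(1+r)^3 + D_4/(1+r)^4 + TV/(1+r)^4
    = 0.55418 + 0.61423 + 0.68078 + 0.75455 + 11.15421 = 13.75794

$13.76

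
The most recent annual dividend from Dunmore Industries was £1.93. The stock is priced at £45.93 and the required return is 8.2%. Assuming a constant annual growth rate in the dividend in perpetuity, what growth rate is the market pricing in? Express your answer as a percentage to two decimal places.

3.84%

P = D₀(1+g)/(r−g) ⇒ P(r−g) = D₀(1+g) ⇒ g(P+D₀) = P·r − D₀
g = (P·r − D₀)/(P + D₀) = (£45.93×0.082 − £1.93) / (£45.93 + £1.93) = 0.038367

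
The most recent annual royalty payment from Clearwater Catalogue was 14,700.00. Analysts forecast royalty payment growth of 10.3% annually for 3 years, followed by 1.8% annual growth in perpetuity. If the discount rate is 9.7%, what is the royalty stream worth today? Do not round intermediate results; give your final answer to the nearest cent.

237134.68

D_1 = 16214.10000
D_2 = 17884.15230
D_3 = 19726.21999
Terminal value at year 3: TV = D_3×(1+g_2)/(r−g_2) = 20081.29195/0.079 = 254193.56895
P_0 = D_1/(1+r)^1 + D_2/(1+r)^2 + D_3/(1+r)^3 + TV/(1+r)^3
    = 14780.40109 + 14861.24194 + 14942.52494 + 192550.51124 = 237134.67921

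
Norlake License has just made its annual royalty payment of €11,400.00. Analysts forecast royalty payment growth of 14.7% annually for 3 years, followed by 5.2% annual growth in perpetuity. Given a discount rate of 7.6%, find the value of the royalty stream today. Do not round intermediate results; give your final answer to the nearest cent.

D_1 = 13075.80000
D_2 = 14997.94260
D_3 = 17202.64016
Terminal value at year 3: TV = D_3×(1+g_2)/(r−g_2) = 18097.17745/0.024 = 754049.06044
P_0 = D_1/(1+r)^1 + D_2/(1+r)^2 + D_3/(1+r)^3 + TV/(1+r)^3
    = 12152.23048 + 12954.09699 + 13808.87477 + 605289.01068 = 644204.21293

€644204.21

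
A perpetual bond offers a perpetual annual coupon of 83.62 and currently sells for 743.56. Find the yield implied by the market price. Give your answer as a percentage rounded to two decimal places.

11.25%

P = C/r ⇒ r = C/P = 83.62/743.56 = 0.112459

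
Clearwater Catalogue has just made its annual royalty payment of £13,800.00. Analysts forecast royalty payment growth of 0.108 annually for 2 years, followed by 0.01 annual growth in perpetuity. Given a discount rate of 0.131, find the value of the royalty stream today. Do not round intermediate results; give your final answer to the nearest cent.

£137316.51

D_1 = 15290.40000
D_2 = 16941.76320
Terminal value at year 2: TV = D_2×(1+g_2)/(r−g_2) = 17111.18083/0.121 = 141414.71762
P_0 = D_1/(1+r)^1 + D_2/(1+r)^2 + TV/(1+r)^2
    = 13519.36340 + 13244.43381 + 110552.71199 = 137316.50920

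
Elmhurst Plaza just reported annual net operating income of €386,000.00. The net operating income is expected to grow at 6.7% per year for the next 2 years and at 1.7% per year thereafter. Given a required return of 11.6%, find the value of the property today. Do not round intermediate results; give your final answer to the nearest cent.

D_1 = 411862.00000
D_2 = 439456.75400
Terminal value at year 2: TV = D_2×(1+g_2)/(r−g_2) = 446927.51882/0.099 = 4514419.38200
P_0 = D_1/(1+r)^1 + D_2/(1+r)^2 + TV/(1+r)^2
    = 369051.97133 + 352848.07653 + 3624712.05888 = 4346612.10673

€4346612.11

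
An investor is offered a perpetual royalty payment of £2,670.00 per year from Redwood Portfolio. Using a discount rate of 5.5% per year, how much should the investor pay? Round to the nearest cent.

Level perpetuity: PV = C / r = £2,670.00 / 0.055 = £48,545.45

£48545.45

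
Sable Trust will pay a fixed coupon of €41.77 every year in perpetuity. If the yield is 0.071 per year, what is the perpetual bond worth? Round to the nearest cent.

€588.31

Level perpetuity: PV = C / r = €41.77 / 0.071 = €588.31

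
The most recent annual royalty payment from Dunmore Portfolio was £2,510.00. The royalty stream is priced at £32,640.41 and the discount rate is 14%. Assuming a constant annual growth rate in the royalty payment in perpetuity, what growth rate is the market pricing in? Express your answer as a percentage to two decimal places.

P = D₀(1+g)/(r−g) ⇒ P(r−g) = D₀(1+g) ⇒ g(P+D₀) = P·r − D₀
g = (P·r − D₀)/(P + D₀) = (£32,640.41×0.14 − £2,510.00) / (£32,640.41 + £2,510.00) = 0.058596

5.86%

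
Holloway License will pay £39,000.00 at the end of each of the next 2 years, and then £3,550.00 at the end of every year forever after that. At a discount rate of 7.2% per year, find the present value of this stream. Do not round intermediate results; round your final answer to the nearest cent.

PV of 2-year annuity: £39,000.00 × [1 − (1+0.072)^−2] / 0.072 = 70317.72110
Perpetuity value at year 2: £3,550.00 / 0.072 = 49305.55556
PV of perpetuity: 49305.55556 / (1+0.072)^2 = 42904.83992
Total PV = 70317.72110 + 42904.83992 = 113222.56101

£113222.56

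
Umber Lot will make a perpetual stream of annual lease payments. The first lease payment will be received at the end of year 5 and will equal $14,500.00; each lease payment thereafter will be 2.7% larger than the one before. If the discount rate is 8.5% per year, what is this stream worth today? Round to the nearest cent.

Value at end of year 4: C₁ / (r − g) = $14,500.00 / (0.085 − 0.027) = $250,000.0000
Discount to today: PV = $250,000.0000 / (1 + 0.085)^4 = $250,000.0000 / 1.385859 = $180,393.57

$180393.57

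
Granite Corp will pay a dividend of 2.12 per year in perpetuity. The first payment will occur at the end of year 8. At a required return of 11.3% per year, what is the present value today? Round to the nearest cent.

Value at end of year 7: C / r = 2.12 / 0.113 = 18.7611
Discount to today: PV = 18.7611 / (1 + 0.113)^7 = 18.7611 / 2.115759 = 8.87

8.87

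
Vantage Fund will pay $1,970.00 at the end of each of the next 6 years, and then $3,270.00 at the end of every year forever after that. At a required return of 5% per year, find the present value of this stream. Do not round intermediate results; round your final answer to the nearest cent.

$58801.60

PV of 6-year annuity: $1,970.00 × [1 − (1+0.05)^−6] / 0.05 = 9999.11337
Perpetuity value at year 6: $3,270.00 / 0.05 = 65400.00000
PV of perpetuity: 65400.00000 / (1+0.05)^6 = 48802.48694
Total PV = 9999.11337 + 48802.48694 = 58801.60031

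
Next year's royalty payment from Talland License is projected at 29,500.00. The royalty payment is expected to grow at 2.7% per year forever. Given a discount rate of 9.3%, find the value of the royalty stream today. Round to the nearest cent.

446969.70

Growing perpetuity: P = D₁ / (r − g) = 29,500.0000 / (0.093 − 0.027) = 446,969.70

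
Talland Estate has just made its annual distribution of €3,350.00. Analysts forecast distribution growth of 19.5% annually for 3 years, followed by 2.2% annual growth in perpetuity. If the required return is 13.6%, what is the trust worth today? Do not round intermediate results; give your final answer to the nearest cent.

D_1 = 4003.25000
D_2 = 4783.88375
D_3 = 5716.74108
Terminal value at year 3: TV = D_3×(1+g_2)/(r−g_2) = 5842.50939/0.114 = 51250.08232
P_0 = D_1/(1+r)^1 + D_2/(1+r)^2 + D_3/(1+r)^3 + TV/(1+r)^3
    = 3523.98768 + 3707.01168 + 3899.54134 + 34959.04605 = 46089.58675

€46089.59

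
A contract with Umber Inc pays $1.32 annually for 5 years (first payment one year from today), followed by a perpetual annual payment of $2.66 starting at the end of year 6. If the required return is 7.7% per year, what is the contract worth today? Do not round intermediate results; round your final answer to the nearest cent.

$29.15

PV of 5-year annuity: $1.32 × [1 − (1+0.077)^−5] / 0.077 = 5.31231
Perpetuity value at year 5: $2.66 / 0.077 = 34.54545
PV of perpetuity: 34.54545 / (1+0.077)^5 = 23.84034
Total PV = 5.31231 + 23.84034 = 29.15265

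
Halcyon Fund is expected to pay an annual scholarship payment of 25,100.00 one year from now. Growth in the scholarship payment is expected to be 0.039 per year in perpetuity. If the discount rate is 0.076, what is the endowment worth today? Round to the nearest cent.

678378.38

Growing perpetuity: P = D₁ / (r − g) = 25,100.0000 / (0.076 − 0.039) = 678,378.38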